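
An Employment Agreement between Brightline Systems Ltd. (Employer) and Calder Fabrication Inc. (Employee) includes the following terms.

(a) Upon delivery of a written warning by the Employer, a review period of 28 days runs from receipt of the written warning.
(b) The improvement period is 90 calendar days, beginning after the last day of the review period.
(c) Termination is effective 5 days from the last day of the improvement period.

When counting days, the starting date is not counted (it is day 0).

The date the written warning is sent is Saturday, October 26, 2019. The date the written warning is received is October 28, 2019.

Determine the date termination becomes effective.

Adding 28 calendar days to October 28, 2019 gives November 25, 2019, which is the last day of the review period.
The last day of the improvement period: 90 calendar days after November 25, 2019 is February 23, 2020.
The date termination becomes effective: February 23, 2020 + 5 days = February 28, 2020.

February 28, 2020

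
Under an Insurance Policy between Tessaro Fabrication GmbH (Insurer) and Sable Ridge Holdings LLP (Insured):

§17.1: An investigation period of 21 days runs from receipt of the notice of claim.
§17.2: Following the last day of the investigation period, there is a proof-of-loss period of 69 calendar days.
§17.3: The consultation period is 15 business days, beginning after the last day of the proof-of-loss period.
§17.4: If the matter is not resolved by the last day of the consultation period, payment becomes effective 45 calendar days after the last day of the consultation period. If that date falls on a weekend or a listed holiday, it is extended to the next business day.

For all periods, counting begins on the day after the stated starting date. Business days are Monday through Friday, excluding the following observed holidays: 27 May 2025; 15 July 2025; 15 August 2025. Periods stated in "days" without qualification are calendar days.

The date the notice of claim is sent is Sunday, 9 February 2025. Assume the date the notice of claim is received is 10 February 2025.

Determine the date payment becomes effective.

17 July 2025

The last day of the investigation period: 21 calendar days after 10 February 2025 is 3 March 2025.
Adding 69 calendar days to 3 March 2025 gives 11 May 2025, which is the last day of the proof-of-loss period.
The last day of the consultation period: counting 15 business days from Sunday, 11 May 2025 (May 12, May 13, May 14, May 15, …, May 29, May 30, Jun 2, skipping weekends and the listed holiday on May 27) reaches Monday, 2 June 2025.
The date payment becomes effective: 45 calendar days after 2 June 2025 is 17 July 2025. 17 July 2025 is a Thursday and is not a listed holiday, so no roll-forward applies.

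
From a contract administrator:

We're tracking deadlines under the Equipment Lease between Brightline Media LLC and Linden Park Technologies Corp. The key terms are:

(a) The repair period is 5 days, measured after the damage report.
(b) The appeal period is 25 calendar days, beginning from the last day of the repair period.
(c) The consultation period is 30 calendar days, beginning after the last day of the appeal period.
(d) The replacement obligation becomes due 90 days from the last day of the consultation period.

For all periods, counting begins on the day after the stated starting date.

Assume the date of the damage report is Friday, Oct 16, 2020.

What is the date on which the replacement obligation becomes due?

The last day of the repair period: Oct 16, 2020 + 5 days = Oct 21, 2020.
Adding 25 calendar days to Oct 21, 2020 gives Nov 15, 2020, which is the last day of the appeal period.
The last day of the consultation period: Nov 15, 2020 + 30 days = Dec 15, 2020.
The date on which the replacement obligation becomes due: Dec 15, 2020 + 90 days = Mar 15, 2021.

Mar 15, 2021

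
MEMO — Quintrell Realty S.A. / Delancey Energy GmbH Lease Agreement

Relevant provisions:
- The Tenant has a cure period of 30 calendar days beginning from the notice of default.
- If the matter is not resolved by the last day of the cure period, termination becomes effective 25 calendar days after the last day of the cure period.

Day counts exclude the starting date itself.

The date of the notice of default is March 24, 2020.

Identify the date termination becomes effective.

The last day of the cure period: March 24, 2020 + 30 days = April 23, 2020.
The date termination becomes effective: April 23, 2020 + 25 days = May 18, 2020.

May 18, 2020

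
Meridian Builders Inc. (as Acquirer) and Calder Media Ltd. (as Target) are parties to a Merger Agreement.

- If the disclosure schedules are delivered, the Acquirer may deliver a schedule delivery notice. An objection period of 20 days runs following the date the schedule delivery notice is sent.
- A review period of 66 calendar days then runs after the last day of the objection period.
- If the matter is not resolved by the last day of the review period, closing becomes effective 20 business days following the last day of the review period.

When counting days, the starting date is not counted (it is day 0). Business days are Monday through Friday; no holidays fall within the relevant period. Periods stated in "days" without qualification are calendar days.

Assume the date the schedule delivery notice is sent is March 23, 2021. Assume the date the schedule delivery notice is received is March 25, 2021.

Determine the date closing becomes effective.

The last day of the objection period: 20 calendar days after March 23, 2021 is April 12, 2021.
The last day of the review period: 66 calendar days after April 12, 2021 is June 17, 2021.
From Thursday, June 17, 2021, 20 business days (Jun 18, Jun 21, Jun 22, Jun 23, …, Jul 13, Jul 14, Jul 15, skipping weekends) brings us to Thursday, July 15, 2021, which is the date closing becomes effective.

July 15, 2021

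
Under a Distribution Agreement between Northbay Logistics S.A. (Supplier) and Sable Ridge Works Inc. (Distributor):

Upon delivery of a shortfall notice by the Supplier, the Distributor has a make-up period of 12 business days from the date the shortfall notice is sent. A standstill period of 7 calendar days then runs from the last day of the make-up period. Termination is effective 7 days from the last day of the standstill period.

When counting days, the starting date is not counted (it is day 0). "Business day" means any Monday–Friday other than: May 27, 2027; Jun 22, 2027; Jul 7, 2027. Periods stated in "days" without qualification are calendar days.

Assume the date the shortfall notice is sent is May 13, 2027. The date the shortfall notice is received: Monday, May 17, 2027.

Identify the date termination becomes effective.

The last day of the make-up period: 12 business days after Thursday, May 13, 2027, skipping weekends and the listed holiday on May 27 — May 14, May 17, May 18, May 19, …, May 28, May 31, Jun 1 — lands on Tuesday, Jun 1, 2027.
The last day of the standstill period: Jun 1, 2027 + 7 days = Jun 8, 2027.
The date termination becomes effective: 7 calendar days after Jun 8, 2027 is Jun 15, 2027.

Jun 15, 2027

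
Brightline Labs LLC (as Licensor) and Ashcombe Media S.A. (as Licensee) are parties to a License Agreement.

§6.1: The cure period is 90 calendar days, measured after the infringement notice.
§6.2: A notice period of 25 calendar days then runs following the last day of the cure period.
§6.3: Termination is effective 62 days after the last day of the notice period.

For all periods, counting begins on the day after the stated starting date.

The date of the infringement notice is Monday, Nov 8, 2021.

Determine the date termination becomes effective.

The last day of the cure period: Nov 8, 2021 + 90 days = Feb 6, 2022.
The last day of the notice period: Feb 6, 2022 + 25 days = Mar 3, 2022.
The date termination becomes effective: 62 calendar days after Mar 3, 2022 is May 4, 2022.

May 4, 2022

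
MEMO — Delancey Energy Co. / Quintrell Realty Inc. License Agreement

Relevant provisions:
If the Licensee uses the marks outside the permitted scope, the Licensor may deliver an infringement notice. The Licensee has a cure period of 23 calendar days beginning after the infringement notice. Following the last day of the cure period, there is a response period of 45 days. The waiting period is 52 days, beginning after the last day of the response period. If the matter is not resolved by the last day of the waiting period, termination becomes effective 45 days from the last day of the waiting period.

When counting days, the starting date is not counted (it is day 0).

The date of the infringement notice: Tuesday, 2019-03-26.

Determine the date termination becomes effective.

The last day of the cure period: 2019-03-26 + 23 days = 2019-04-18.
The last day of the response period: 2019-04-18 + 45 days = 2019-06-02.
The last day of the waiting period: 52 calendar days after 2019-06-02 is 2019-07-24.
The date termination becomes effective: 2019-07-24 + 45 days = 2019-09-07.

2019-09-07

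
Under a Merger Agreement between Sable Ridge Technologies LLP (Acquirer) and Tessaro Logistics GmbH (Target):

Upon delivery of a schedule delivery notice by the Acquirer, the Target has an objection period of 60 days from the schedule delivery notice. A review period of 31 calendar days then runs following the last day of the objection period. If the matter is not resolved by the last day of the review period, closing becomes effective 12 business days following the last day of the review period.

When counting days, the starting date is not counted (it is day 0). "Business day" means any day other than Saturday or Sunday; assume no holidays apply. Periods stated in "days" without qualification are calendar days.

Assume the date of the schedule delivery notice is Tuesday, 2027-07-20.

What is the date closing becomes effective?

2027-11-04

Adding 60 calendar days to 2027-07-20 gives 2027-09-18, which is the last day of the objection period.
Adding 31 calendar days to 2027-09-18 gives 2027-10-19, which is the last day of the review period.
The date closing becomes effective: counting 12 business days from Tuesday, 2027-10-19 (Oct 20, Oct 21, Oct 22, Oct 25, …, Nov 2, Nov 3, Nov 4, skipping weekends) reaches Thursday, 2027-11-04.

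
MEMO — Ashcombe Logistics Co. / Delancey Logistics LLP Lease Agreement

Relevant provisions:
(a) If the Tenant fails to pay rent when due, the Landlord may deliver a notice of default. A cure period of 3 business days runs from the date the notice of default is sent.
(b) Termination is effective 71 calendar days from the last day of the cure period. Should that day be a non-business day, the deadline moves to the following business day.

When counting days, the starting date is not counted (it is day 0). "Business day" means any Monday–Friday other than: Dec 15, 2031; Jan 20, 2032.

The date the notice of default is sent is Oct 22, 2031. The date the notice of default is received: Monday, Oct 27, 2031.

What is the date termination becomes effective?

The last day of the cure period: 3 business days after Wednesday, Oct 22, 2031, skipping weekends — Oct 23, Oct 24, Oct 27 — lands on Monday, Oct 27, 2031.
The date termination becomes effective: Oct 27, 2031 + 71 days = Jan 6, 2032. Jan 6, 2032 is a Tuesday and is not a listed holiday, so no roll-forward applies.

Jan 6, 2032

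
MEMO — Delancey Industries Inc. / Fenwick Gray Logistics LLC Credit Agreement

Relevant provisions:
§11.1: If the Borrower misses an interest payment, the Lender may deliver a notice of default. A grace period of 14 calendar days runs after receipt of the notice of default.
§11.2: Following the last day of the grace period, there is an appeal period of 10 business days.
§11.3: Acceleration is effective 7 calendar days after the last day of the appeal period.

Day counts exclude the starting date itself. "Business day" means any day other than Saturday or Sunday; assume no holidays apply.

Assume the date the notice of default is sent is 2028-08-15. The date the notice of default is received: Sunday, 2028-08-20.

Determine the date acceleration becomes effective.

2028-09-22

The last day of the grace period: 14 calendar days after 2028-08-20 is 2028-09-03.
From Sunday, 2028-09-03, 10 business days (Sep 4, Sep 5, Sep 6, Sep 7, Sep 8, Sep 11, Sep 12, Sep 13, Sep 14, Sep 15, skipping weekends) brings us to Friday, 2028-09-15, which is the last day of the appeal period.
The date acceleration becomes effective: 2028-09-15 + 7 days = 2028-09-22.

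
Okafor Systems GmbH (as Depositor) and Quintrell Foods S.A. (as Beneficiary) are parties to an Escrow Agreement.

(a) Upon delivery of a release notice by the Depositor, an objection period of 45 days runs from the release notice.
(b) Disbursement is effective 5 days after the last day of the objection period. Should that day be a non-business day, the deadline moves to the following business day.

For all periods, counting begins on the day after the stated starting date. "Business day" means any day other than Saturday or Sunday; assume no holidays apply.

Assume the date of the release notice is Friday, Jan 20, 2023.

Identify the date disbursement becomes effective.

The last day of the objection period: Jan 20, 2023 + 45 days = Mar 6, 2023.
The date disbursement becomes effective: 5 calendar days after Mar 6, 2023 is Mar 11, 2023. That falls on a Saturday, so it rolls to the next business day, Monday, Mar 13, 2023.

Mar 13, 2023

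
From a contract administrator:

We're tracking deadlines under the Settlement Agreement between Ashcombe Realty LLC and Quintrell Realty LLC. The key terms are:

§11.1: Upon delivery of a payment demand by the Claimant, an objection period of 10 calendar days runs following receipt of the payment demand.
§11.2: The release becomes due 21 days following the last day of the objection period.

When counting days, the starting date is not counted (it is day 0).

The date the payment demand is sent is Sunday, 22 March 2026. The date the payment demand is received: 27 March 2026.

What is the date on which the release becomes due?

27 April 2026

The last day of the objection period: 10 calendar days after 27 March 2026 is 6 April 2026.
The date on which the release becomes due: 6 April 2026 + 21 days = 27 April 2026.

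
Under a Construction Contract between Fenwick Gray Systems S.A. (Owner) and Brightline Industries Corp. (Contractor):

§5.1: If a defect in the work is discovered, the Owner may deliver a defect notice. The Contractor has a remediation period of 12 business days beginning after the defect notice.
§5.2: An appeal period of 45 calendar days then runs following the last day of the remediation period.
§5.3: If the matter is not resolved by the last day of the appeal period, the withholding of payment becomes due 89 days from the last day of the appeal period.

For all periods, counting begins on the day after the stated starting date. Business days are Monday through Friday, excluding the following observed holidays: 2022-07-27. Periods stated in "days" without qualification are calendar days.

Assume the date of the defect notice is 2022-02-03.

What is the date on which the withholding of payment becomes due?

2022-07-05

The last day of the remediation period: 12 business days after Thursday, 2022-02-03, skipping weekends — Feb 4, Feb 7, Feb 8, Feb 9, …, Feb 17, Feb 18, Feb 21 — lands on Monday, 2022-02-21.
The last day of the appeal period: 45 calendar days after 2022-02-21 is 2022-04-07.
The date on which the withholding of payment becomes due: 89 calendar days after 2022-04-07 is 2022-07-05.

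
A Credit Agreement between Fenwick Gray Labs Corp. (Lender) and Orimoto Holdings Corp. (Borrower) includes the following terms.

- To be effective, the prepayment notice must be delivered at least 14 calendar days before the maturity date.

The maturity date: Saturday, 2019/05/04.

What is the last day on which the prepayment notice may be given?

2019/05/04 minus 14 days is 2019/04/20.

2019/04/20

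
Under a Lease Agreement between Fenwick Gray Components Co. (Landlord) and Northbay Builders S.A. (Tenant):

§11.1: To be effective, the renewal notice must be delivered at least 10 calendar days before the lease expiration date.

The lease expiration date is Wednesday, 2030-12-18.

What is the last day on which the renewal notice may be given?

2030-12-18 minus 10 days is 2030-12-08.

2030-12-08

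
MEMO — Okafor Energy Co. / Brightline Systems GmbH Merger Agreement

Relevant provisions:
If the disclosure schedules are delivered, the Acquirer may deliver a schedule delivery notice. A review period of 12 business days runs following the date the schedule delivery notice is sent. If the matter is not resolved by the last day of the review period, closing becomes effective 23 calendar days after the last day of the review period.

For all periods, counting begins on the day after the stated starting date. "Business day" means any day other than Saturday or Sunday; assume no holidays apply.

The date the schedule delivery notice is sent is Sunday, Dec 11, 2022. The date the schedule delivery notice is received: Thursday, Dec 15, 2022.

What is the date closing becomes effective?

Jan 19, 2023

The last day of the review period: counting 12 business days from Sunday, Dec 11, 2022 (Dec 12, Dec 13, Dec 14, Dec 15, …, Dec 23, Dec 26, Dec 27, skipping weekends) reaches Tuesday, Dec 27, 2022.
The date closing becomes effective: Dec 27, 2022 + 23 days = Jan 19, 2023.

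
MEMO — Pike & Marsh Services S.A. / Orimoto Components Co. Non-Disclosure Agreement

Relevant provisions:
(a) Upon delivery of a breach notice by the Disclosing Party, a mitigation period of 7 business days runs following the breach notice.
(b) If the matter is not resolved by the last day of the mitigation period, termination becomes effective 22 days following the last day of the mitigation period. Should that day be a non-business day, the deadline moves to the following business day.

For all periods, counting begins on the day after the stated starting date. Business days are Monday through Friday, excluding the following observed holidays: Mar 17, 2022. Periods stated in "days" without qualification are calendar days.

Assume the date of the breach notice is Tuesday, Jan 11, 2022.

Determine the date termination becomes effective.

Feb 11, 2022

From Tuesday, Jan 11, 2022, 7 business days (Jan 12, Jan 13, Jan 14, Jan 17, Jan 18, Jan 19, Jan 20, skipping weekends) brings us to Thursday, Jan 20, 2022, which is the last day of the mitigation period.
The date termination becomes effective: Jan 20, 2022 + 22 days = Feb 11, 2022. Feb 11, 2022 is a Friday and is not a listed holiday, so no roll-forward applies.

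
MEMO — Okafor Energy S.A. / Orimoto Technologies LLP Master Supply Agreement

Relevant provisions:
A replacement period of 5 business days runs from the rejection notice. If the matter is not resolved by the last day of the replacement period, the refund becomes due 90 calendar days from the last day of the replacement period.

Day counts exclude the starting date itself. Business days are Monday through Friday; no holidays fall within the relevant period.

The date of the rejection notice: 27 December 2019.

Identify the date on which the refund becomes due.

The last day of the replacement period: 5 business days after Friday, 27 December 2019, skipping weekends — Dec 30, Dec 31, Jan 1, Jan 2, Jan 3 — lands on Friday, 3 January 2020.
Adding 90 calendar days to 3 January 2020 gives 2 April 2020, which is the date on which the refund becomes due.

2 April 2020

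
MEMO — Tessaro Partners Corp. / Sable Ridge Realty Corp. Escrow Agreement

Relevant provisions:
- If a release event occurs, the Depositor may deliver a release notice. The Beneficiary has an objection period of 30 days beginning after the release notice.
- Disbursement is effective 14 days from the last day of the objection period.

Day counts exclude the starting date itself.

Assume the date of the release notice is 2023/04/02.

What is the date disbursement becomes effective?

The last day of the objection period: 30 calendar days after 2023/04/02 is 2023/05/02.
The date disbursement becomes effective: 2023/05/02 + 14 days = 2023/05/16.

2023/05/16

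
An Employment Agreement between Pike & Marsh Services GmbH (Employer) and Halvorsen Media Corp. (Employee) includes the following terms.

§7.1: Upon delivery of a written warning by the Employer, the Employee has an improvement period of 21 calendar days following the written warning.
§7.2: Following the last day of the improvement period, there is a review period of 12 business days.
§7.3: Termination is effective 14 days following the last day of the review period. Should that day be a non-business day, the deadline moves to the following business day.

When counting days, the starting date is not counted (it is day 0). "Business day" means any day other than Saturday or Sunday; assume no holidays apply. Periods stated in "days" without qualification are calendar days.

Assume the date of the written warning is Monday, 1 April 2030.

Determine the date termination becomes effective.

22 May 2030

Adding 21 calendar days to 1 April 2030 gives 22 April 2030, which is the last day of the improvement period.
The last day of the review period: counting 12 business days from Monday, 22 April 2030 (Apr 23, Apr 24, Apr 25, Apr 26, …, May 6, May 7, May 8, skipping weekends) reaches Wednesday, 8 May 2030.
The date termination becomes effective: 14 calendar days after 8 May 2030 is 22 May 2030. 22 May 2030 is a Wednesday, so no roll-forward applies.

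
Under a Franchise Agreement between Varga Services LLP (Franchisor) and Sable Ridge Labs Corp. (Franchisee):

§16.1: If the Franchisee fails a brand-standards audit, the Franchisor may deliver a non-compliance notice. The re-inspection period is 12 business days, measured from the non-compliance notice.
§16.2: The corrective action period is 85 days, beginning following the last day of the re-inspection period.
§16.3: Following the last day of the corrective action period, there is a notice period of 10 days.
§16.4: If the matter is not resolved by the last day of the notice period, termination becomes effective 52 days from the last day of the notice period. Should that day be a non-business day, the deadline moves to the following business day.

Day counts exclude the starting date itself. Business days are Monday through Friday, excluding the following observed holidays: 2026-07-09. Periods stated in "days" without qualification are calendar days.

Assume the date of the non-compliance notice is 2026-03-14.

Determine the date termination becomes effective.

The last day of the re-inspection period: counting 12 business days from Saturday, 2026-03-14 (Mar 16, Mar 17, Mar 18, Mar 19, …, Mar 27, Mar 30, Mar 31, skipping weekends) reaches Tuesday, 2026-03-31.
Adding 85 calendar days to 2026-03-31 gives 2026-06-24, which is the last day of the corrective action period.
Adding 10 calendar days to 2026-06-24 gives 2026-07-04, which is the last day of the notice period.
The date termination becomes effective: 52 calendar days after 2026-07-04 is 2026-08-25. 2026-08-25 is a Tuesday and is not a listed holiday, so no roll-forward applies.

2026-08-25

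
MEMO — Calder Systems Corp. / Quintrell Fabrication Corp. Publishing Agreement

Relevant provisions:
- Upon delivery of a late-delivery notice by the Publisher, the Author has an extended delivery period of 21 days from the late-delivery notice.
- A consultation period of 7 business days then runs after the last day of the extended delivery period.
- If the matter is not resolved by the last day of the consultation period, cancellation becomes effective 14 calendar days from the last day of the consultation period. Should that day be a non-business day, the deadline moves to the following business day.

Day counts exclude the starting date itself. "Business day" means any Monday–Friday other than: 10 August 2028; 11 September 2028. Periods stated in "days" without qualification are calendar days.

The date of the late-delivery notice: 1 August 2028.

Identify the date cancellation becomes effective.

Adding 21 calendar days to 1 August 2028 gives 22 August 2028, which is the last day of the extended delivery period.
From Tuesday, 22 August 2028, 7 business days (Aug 23, Aug 24, Aug 25, Aug 28, Aug 29, Aug 30, Aug 31, skipping weekends) brings us to Thursday, 31 August 2028, which is the last day of the consultation period.
The date cancellation becomes effective: 14 calendar days after 31 August 2028 is 14 September 2028. 14 September 2028 is a Thursday and is not a listed holiday, so no roll-forward applies.

14 September 2028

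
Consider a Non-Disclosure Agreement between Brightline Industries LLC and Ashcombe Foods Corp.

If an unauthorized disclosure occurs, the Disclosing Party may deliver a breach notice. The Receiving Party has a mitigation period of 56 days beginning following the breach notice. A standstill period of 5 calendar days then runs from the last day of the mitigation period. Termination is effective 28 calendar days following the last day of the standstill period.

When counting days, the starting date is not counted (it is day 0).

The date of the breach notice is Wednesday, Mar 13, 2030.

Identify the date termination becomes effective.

Jun 10, 2030

The last day of the mitigation period: Mar 13, 2030 + 56 days = May 8, 2030.
Adding 5 calendar days to May 8, 2030 gives May 13, 2030, which is the last day of the standstill period.
The date termination becomes effective: 28 calendar days after May 13, 2030 is Jun 10, 2030.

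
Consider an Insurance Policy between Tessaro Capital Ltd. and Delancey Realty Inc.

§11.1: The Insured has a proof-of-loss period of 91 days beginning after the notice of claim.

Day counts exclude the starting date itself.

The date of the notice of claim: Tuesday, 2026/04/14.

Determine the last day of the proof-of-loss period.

Adding 91 calendar days to 2026/04/14 gives 2026/07/14, which is the last day of the proof-of-loss period.

2026/07/14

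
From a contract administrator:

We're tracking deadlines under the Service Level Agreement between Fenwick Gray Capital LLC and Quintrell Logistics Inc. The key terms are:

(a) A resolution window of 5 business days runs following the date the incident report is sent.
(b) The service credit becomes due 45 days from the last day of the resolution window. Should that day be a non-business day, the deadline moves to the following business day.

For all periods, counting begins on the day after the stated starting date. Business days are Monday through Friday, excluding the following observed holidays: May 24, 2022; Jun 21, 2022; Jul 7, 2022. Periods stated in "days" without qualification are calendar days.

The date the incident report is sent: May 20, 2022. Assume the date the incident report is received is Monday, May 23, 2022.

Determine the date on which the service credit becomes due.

From Friday, May 20, 2022, 5 business days (May 23, May 25, May 26, May 27, May 30, skipping weekends and the listed holiday on May 24) brings us to Monday, May 30, 2022, which is the last day of the resolution window.
Adding 45 calendar days to May 30, 2022 gives Jul 14, 2022, which is the date on which the service credit becomes due. Jul 14, 2022 is a Thursday and is not a listed holiday, so no roll-forward applies.

Jul 14, 2022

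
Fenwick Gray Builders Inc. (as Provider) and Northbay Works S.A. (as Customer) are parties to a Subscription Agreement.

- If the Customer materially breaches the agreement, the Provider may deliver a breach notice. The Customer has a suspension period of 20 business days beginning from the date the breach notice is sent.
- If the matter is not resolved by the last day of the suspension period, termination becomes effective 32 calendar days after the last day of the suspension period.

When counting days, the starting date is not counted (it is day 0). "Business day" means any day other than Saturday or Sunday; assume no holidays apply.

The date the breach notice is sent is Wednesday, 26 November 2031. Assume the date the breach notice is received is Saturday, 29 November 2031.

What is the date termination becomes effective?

25 January 2032

The last day of the suspension period: counting 20 business days from Wednesday, 26 November 2031 (Nov 27, Nov 28, Dec 1, Dec 2, …, Dec 22, Dec 23, Dec 24, skipping weekends) reaches Wednesday, 24 December 2031.
Adding 32 calendar days to 24 December 2031 gives 25 January 2032, which is the date termination becomes effective.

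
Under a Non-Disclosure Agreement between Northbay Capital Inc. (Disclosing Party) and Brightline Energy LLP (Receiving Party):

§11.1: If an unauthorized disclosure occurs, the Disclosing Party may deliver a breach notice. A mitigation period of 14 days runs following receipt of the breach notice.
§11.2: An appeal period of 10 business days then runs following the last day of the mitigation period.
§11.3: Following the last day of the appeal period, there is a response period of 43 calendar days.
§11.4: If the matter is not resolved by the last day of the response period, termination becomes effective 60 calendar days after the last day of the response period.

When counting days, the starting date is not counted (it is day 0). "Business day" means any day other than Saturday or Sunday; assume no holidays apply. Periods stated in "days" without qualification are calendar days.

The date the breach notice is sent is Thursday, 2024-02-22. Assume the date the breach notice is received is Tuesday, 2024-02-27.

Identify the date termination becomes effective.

2024-07-07

Adding 14 calendar days to 2024-02-27 gives 2024-03-12, which is the last day of the mitigation period.
The last day of the appeal period: counting 10 business days from Tuesday, 2024-03-12 (Mar 13, Mar 14, Mar 15, Mar 18, Mar 19, Mar 20, Mar 21, Mar 22, Mar 25, Mar 26, skipping weekends) reaches Tuesday, 2024-03-26.
Adding 43 calendar days to 2024-03-26 gives 2024-05-08, which is the last day of the response period.
Adding 60 calendar days to 2024-05-08 gives 2024-07-07, which is the date termination becomes effective.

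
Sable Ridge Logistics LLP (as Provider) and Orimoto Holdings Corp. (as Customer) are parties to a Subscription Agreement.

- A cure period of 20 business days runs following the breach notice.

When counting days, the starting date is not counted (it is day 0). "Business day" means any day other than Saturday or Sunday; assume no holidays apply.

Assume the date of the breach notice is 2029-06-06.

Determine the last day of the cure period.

2029-07-04

From Wednesday, 2029-06-06, 20 business days (Jun 7, Jun 8, Jun 11, Jun 12, …, Jul 2, Jul 3, Jul 4, skipping weekends) brings us to Wednesday, 2029-07-04, which is the last day of the cure period.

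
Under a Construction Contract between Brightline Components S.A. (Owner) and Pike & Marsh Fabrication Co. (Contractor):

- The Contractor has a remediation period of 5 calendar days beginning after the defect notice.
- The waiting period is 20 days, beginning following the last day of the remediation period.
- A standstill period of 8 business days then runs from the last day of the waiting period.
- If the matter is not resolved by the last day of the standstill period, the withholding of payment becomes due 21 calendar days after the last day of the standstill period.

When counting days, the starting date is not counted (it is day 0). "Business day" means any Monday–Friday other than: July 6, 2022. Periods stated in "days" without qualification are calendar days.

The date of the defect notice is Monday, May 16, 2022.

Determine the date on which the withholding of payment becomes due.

Adding 5 calendar days to May 16, 2022 gives May 21, 2022, which is the last day of the remediation period.
The last day of the waiting period: 20 calendar days after May 21, 2022 is June 10, 2022.
The last day of the standstill period: counting 8 business days from Friday, June 10, 2022 (Jun 13, Jun 14, Jun 15, Jun 16, Jun 17, Jun 20, Jun 21, Jun 22, skipping weekends) reaches Wednesday, June 22, 2022.
The date on which the withholding of payment becomes due: June 22, 2022 + 21 days = July 13, 2022.

July 13, 2022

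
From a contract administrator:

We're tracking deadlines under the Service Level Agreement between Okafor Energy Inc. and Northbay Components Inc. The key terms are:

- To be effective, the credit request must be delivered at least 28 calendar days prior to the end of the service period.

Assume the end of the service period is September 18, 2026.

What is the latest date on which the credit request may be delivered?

August 21, 2026

September 18, 2026 minus 28 days is August 21, 2026.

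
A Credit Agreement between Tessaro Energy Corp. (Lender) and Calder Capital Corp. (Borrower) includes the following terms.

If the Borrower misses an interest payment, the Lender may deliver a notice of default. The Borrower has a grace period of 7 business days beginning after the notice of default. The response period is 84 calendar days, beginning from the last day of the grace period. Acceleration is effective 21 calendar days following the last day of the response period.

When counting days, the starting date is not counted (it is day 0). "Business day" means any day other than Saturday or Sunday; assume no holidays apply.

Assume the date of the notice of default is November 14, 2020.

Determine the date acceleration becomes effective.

March 9, 2021

From Saturday, November 14, 2020, 7 business days (Nov 16, Nov 17, Nov 18, Nov 19, Nov 20, Nov 23, Nov 24, skipping weekends) brings us to Tuesday, November 24, 2020, which is the last day of the grace period.
The last day of the response period: 84 calendar days after November 24, 2020 is February 16, 2021.
Adding 21 calendar days to February 16, 2021 gives March 9, 2021, which is the date acceleration becomes effective.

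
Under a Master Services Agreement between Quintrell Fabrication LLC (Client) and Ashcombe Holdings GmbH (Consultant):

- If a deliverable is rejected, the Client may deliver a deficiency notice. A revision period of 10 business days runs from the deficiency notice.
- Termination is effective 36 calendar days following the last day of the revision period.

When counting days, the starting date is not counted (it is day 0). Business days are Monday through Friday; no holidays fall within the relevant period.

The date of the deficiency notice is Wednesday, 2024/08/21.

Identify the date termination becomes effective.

The last day of the revision period: 10 business days after Wednesday, 2024/08/21, skipping weekends — Aug 22, Aug 23, Aug 26, Aug 27, Aug 28, Aug 29, Aug 30, Sep 2, Sep 3, Sep 4 — lands on Wednesday, 2024/09/04.
The date termination becomes effective: 36 calendar days after 2024/09/04 is 2024/10/10.

2024/10/10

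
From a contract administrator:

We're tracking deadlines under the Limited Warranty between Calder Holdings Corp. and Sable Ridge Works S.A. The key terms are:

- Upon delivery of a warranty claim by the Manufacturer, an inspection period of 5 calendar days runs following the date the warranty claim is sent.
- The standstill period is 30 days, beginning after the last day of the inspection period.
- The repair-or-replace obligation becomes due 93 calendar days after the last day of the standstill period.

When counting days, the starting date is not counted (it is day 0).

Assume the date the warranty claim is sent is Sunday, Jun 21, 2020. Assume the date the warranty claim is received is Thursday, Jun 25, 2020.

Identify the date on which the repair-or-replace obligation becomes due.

Oct 27, 2020

Adding 5 calendar days to Jun 21, 2020 gives Jun 26, 2020, which is the last day of the inspection period.
The last day of the standstill period: Jun 26, 2020 + 30 days = Jul 26, 2020.
The date on which the repair-or-replace obligation becomes due: 93 calendar days after Jul 26, 2020 is Oct 27, 2020.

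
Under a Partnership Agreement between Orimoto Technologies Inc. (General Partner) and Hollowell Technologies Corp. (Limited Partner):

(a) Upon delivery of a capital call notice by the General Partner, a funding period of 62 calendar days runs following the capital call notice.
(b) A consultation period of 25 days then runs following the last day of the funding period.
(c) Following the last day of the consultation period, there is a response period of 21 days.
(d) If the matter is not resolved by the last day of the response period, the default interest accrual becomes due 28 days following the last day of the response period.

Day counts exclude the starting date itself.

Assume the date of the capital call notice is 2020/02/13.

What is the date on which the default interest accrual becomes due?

The last day of the funding period: 2020/02/13 + 62 days = 2020/04/15.
The last day of the consultation period: 25 calendar days after 2020/04/15 is 2020/05/10.
The last day of the response period: 2020/05/10 + 21 days = 2020/05/31.
The date on which the default interest accrual becomes due: 28 calendar days after 2020/05/31 is 2020/06/28.

2020/06/28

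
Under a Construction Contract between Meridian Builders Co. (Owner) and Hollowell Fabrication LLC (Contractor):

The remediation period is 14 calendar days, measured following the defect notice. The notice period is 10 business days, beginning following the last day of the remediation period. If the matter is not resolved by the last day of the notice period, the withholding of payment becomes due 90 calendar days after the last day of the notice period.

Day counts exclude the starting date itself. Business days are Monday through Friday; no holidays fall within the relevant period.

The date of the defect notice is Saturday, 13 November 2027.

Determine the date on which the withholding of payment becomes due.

9 March 2028

The last day of the remediation period: 14 calendar days after 13 November 2027 is 27 November 2027.
From Saturday, 27 November 2027, 10 business days (Nov 29, Nov 30, Dec 1, Dec 2, Dec 3, Dec 6, Dec 7, Dec 8, Dec 9, Dec 10, skipping weekends) brings us to Friday, 10 December 2027, which is the last day of the notice period.
The date on which the withholding of payment becomes due: 90 calendar days after 10 December 2027 is 9 March 2028.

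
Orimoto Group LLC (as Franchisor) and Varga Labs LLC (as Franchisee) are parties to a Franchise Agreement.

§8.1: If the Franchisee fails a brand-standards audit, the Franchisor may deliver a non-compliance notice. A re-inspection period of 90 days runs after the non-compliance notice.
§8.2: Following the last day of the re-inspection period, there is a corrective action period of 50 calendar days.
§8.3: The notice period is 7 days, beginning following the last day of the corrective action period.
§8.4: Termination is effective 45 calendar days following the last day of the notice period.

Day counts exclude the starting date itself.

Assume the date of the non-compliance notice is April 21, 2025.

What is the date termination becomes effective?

October 30, 2025

Adding 90 calendar days to April 21, 2025 gives July 20, 2025, which is the last day of the re-inspection period.
The last day of the corrective action period: 50 calendar days after July 20, 2025 is September 8, 2025.
Adding 7 calendar days to September 8, 2025 gives September 15, 2025, which is the last day of the notice period.
Adding 45 calendar days to September 15, 2025 gives October 30, 2025, which is the date termination becomes effective.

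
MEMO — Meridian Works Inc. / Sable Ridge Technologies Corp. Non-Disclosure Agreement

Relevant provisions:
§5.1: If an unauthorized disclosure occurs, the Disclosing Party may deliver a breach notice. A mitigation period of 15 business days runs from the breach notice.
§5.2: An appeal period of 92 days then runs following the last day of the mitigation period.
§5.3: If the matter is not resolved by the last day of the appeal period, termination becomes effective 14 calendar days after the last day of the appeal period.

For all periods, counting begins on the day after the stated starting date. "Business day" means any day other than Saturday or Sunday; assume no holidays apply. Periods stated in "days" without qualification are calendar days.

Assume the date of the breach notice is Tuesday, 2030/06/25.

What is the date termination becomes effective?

2030/10/30

From Tuesday, 2030/06/25, 15 business days (Jun 26, Jun 27, Jun 28, Jul 1, …, Jul 12, Jul 15, Jul 16, skipping weekends) brings us to Tuesday, 2030/07/16, which is the last day of the mitigation period.
Adding 92 calendar days to 2030/07/16 gives 2030/10/16, which is the last day of the appeal period.
Adding 14 calendar days to 2030/10/16 gives 2030/10/30, which is the date termination becomes effective.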